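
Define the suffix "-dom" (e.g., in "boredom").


Suffix: -dom
Example: boredom (bore + -dom)
Meaning = state / realm


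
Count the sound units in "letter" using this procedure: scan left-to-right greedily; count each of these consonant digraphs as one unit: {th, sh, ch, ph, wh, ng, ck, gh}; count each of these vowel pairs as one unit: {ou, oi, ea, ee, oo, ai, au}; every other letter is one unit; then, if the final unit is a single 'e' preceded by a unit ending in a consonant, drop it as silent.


Word: "letter" (6 letters)
Left-to-right scan:
  [1] 'l' (letter)
  [2] 'e' (letter)
  [3] 't' (letter)
  [4] 't' (letter)
  [5] 'e' (letter)
  [6] 'r' (letter)
Units from scan: 6
Sound units = 6 units


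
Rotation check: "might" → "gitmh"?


Word: "might", Candidate: "gitmh"
Method: check if candidate is substring of word+word
"mightmight" contains "gitmh"? No
Is rotation = No


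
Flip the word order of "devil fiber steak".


Original: "devil fiber steak"
Words (1..n): devil | fiber | steak
Reversed (n..1): steak | fiber | devil
Result = "steak fiber devil"


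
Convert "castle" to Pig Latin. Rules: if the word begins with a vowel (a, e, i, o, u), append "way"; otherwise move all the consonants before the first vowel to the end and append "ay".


Word: "castle"
Starts with consonant(s) → move to end, add 'ay'
Consonant cluster: "c"
Pig Latin = "astlecay"


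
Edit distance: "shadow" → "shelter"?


Word 1: "shadow" (length 6)
Word 2: "shelter" (length 7)
One optimal edit sequence (insert/delete/substitute each cost 1):
  1. keep 's'
  2. keep 'h'
  3. insert 'e'  (+1)
  4. substitute 'a' -> 'l'  (+1)
  5. substitute 'd' -> 't'  (+1)
  6. substitute 'o' -> 'e'  (+1)
  7. substitute 'w' -> 'r'  (+1)
Total edit operations: 5
Edit distance = 5


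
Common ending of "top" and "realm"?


Word 1: "top"
Word 2: "realm"
Comparing from end:
  Pos -1: 'p' != 'm' (stop)
LCS = "" (length 0)


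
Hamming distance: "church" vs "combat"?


Comparing character by character (same length = 6):
  Pos 0: 'c' vs 'c' =
  Pos 1: 'h' vs 'o' !=
  Pos 2: 'u' vs 'm' !=
  Pos 3: 'r' vs 'b' !=
  Pos 4: 'c' vs 'a' !=
  Pos 5: 'h' vs 't' !=
Hamming distance = 5


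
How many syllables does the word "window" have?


Word: "window"
Syllable breakdown: win | dow
Counting: 2 parts
= 2 syllables


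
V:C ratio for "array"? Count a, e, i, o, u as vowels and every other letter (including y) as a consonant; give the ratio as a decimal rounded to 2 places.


Word: "array"
Vowels (a,e,i,o,u): 2
Consonants: 3
Ratio = 2/3
= 0.67


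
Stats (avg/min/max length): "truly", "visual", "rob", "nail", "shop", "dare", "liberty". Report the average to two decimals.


Lengths: "truly"=5, "visual"=6, "rob"=3, "nail"=4, "shop"=4, "dare"=4, "liberty"=7
Sum = 33, Count = 7
Average = 33/7 = 4.71
= avg=4.71, min=3, max=7


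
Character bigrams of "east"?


Word: "east" (length 4)
Number of bigrams = 4 - 2 + 1 = 3
  Position 0: "ea"
  Position 1: "as"
  Position 2: "st"
Bigrams = "ea", "as", "st"


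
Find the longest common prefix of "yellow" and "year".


Word 1: "yellow"
Word 2: "year"
Comparing from start:
  Pos 0: 'y' == 'y'
  Pos 1: 'e' == 'e'
  Pos 2: 'l' != 'a' (stop)
LCP = "ye" (length 2)


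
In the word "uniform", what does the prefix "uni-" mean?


Prefix: uni-
Example: uniform = uni- + form
Meaning = one


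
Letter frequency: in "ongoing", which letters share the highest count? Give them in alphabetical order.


Word: "ongoing"
Letter counts:
  'g': 2
  'i': 1
  'n': 2
  'o': 2
Maximum count = 2
Most frequent = 'g', 'n', 'o' (2 times each)


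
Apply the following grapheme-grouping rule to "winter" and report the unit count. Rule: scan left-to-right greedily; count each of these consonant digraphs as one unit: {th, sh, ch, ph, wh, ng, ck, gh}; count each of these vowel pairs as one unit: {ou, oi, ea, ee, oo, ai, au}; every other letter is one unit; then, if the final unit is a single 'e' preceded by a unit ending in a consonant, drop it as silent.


Word: "winter" (6 letters)
Left-to-right scan:
  1. 'w' (letter)
  2. 'i' (letter)
  3. 'n' (letter)
  4. 't' (letter)
  5. 'e' (letter)
  6. 'r' (letter)
Units from scan: 6
Sound units = 6 units


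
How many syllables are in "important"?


Word: "important"
Syllable breakdown: im / por / tant
Counting: 3 parts
= 3 syllables


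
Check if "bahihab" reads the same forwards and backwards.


Word: "bahihab"
Reversed: "bahihab"
Forward == Backward? bahihab == bahihab
Palindrome = Yes


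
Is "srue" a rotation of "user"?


Word: "user", Candidate: "srue"
Method: check if candidate is substring of word+word
"useruser" contains "srue"? No
Is rotation = No


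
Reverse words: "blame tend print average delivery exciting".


Original: "blame tend print average delivery exciting"
Words (1..n): blame | tend | print | average | delivery | exciting
Reversed (n..1): exciting | delivery | average | print | tend | blame
Result = "exciting delivery average print tend blame"


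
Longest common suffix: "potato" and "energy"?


Word 1: "potato"
Word 2: "energy"
Comparing from end:
  Pos -1: 'o' != 'y' (stop)
LCS = "" (length 0)


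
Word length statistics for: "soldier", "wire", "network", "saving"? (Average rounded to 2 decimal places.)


Lengths: "soldier"=7, "wire"=4, "network"=7, "saving"=6
Sum = 24, Count = 4
Average = 24/4 = 6.00
= avg=6.00, min=4, max=7


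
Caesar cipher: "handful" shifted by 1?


Word: "handful"
Shift: 1
Each letter → (letter + shift) mod 26:
  'h' (7) + 1 = 8 → 'i'
  'a' (0) + 1 = 1 → 'b'
  'n' (13) + 1 = 14 → 'o'
  'd' (3) + 1 = 4 → 'e'
  'f' (5) + 1 = 6 → 'g'
  'u' (20) + 1 = 21 → 'v'
  'l' (11) + 1 = 12 → 'm'
Result = "iboegvm"


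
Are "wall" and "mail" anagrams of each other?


Word 1: "wall" → sorted: allw
Word 2: "mail" → sorted: ailm
Same letters? allw != ailm
Anagram = No


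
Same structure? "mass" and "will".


Pattern of "mass": [0, 1, 2, 2]
Pattern of "will": [0, 1, 2, 2]
Patterns match
Same pattern = Yes


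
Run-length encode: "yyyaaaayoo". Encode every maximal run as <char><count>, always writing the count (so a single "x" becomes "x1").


String: "yyyaaaayoo"
Scanning for consecutive runs:
  'y' x 3
  'a' x 4
  'y' x 1
  'o' x 2
RLE = "y3a4y1o2"


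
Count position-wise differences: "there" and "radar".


Comparing character by character (same length = 5):
  Pos 0: 't' vs 'r' !=
  Pos 1: 'h' vs 'a' !=
  Pos 2: 'e' vs 'd' !=
  Pos 3: 'r' vs 'a' !=
  Pos 4: 'e' vs 'r' !=
Hamming distance = 5


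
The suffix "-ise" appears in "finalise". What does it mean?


Suffix: -ise
Example: finalise = final + -ise
Meaning = to make


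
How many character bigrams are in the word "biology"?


Word: "biology" (length 7)
Number of 2-grams = length - 2 + 1 = 7 - 2 + 1
= 6


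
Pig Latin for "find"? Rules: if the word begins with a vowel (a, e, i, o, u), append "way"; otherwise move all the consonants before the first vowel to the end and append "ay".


Word: "find"
Starts with consonant(s) → move to end, add 'ay'
Consonant cluster: "f"
Pig Latin = "indfay"


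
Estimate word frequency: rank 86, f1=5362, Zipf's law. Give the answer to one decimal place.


Zipf's law: f(r) = f(1) / r
f(1) = 5362
f(86) = 5362 / 86
= 62.3 occurrences


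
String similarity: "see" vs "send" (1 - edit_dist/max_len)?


Word 1: "see" (length 3)
Word 2: "send" (length 4)
One optimal edit sequence:
  1. keep 's'
  2. keep 'e'
  3. insert 'n'  (+1)
  4. substitute 'e' -> 'd'  (+1)
Edit distance = 2
Max length = max(3, 4) = 4
Similarity = 1 - 2/4
= 0.5000


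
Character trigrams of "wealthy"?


Word: "wealthy" (length 7)
Number of trigrams = 7 - 3 + 1 = 5
  Position 0: "wea"
  Position 1: "eal"
  Position 2: "alt"
  Position 3: "lth"
  Position 4: "thy"
Trigrams = "wea", "eal", "alt", "lth", "thy"


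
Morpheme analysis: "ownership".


Word: "ownership"
Morphemes: own / -er / -ship
Each morpheme carries meaning
= 3 morphemes


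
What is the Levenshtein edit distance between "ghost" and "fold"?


Word 1: "ghost" (length 5)
Word 2: "fold" (length 4)
One optimal edit sequence (insert/delete/substitute each cost 1):
  1. delete 'g'  (+1)
  2. substitute 'h' -> 'f'  (+1)
  3. keep 'o'
  4. substitute 's' -> 'l'  (+1)
  5. substitute 't' -> 'd'  (+1)
Total edit operations: 4
Edit distance = 4


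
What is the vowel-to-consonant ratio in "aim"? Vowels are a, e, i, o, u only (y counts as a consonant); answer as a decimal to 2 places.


Word: "aim"
Vowels (a,e,i,o,u): 2
Consonants: 1
Ratio = 2/1
= 2.00


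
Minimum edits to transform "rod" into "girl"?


Word 1: "rod" (length 3)
Word 2: "girl" (length 4)
One optimal edit sequence (insert/delete/substitute each cost 1):
  1. insert 'g'  (+1)
  2. substitute 'r' -> 'i'  (+1)
  3. substitute 'o' -> 'r'  (+1)
  4. substitute 'd' -> 'l'  (+1)
Total edit operations: 4
Edit distance = 4


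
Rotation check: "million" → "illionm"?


Word: "million", Candidate: "illionm"
Method: check if candidate is substring of word+word
"millionmillion" contains "illionm"? Yes
Is rotation = Yes


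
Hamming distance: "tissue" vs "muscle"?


Comparing character by character (same length = 6):
  Pos 0: 't' vs 'm' !=
  Pos 1: 'i' vs 'u' !=
  Pos 2: 's' vs 's' =
  Pos 3: 's' vs 'c' !=
  Pos 4: 'u' vs 'l' !=
  Pos 5: 'e' vs 'e' =
Hamming distance = 4


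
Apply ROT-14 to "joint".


Word: "joint"
Shift: 14
Each letter → (letter + shift) mod 26:
  'j' (9) + 14 = 23 → 'x'
  'o' (14) + 14 = 2 → 'c'
  'i' (8) + 14 = 22 → 'w'
  'n' (13) + 14 = 1 → 'b'
  't' (19) + 14 = 7 → 'h'
Result = "xcwbh"


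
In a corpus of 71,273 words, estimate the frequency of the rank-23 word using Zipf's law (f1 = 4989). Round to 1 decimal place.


Zipf's law: f(r) = f(1) / r
f(1) = 4989
f(23) = 4989 / 23
= 216.9 occurrences


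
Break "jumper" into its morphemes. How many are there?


Word: "jumper"
Morphemes: jump + -er
Each morpheme carries meaning
= 2 morphemes


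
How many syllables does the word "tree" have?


Word: "tree"
Syllable breakdown: tree
Counting: 1 part
= 1 syllable


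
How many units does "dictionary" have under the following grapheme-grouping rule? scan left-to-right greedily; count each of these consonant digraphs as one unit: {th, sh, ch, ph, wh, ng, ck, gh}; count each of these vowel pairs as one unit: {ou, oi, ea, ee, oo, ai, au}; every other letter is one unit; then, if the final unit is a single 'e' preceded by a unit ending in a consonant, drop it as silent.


Word: "dictionary" (10 letters)
Left-to-right scan:
  1. 'd' (letter)
  2. 'i' (letter)
  3. 'c' (letter)
  4. 't' (letter)
  5. 'i' (letter)
  6. 'o' (letter)
  7. 'n' (letter)
  8. 'a' (letter)
  9. 'r' (letter)
  10. 'y' (letter)
Units from scan: 10
Sound units = 10 units


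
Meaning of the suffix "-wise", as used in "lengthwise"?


Suffix: -wise
Example: lengthwise = length + -wise
Meaning = in the manner of


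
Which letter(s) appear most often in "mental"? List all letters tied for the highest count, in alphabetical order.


Word: "mental"
Letter counts:
  'a': 1
  'e': 1
  'l': 1
  'm': 1
  'n': 1
  't': 1
Maximum count = 1
Most frequent = 'a', 'e', 'l', 'm', 'n', 't' (1 time each)


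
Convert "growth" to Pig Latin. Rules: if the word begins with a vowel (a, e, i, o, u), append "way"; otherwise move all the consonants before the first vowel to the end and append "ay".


Word: "growth"
Starts with consonant(s) → move to end, add 'ay'
Consonant cluster: "gr"
Pig Latin = "owthgray"


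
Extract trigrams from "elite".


Word: "elite" (length 5)
Number of trigrams = 5 - 3 + 1 = 3
  Position 0: "eli"
  Position 1: "lit"
  Position 2: "ite"
Trigrams = "eli", "lit", "ite"


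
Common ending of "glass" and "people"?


Word 1: "glass"
Word 2: "people"
Comparing from end:
  Pos -1: 's' != 'e' (stop)
LCS = "" (length 0)


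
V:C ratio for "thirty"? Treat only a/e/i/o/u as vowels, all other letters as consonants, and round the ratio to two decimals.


Word: "thirty"
Vowels (a,e,i,o,u): 1
Consonants: 5
Ratio = 1/5
= 0.20


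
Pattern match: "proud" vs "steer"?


Pattern of "proud": [0, 1, 2, 3, 4]
Pattern of "steer": [0, 1, 2, 2, 3]
Patterns do not match
Same pattern = No


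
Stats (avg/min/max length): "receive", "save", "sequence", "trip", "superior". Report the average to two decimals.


Lengths: "receive"=7, "save"=4, "sequence"=8, "trip"=4, "superior"=8
Sum = 31, Count = 5
Average = 31/5 = 6.20
= avg=6.20, min=4, max=8


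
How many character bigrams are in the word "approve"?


Word: "approve" (length 7)
Number of 2-grams = length - 2 + 1 = 7 - 2 + 1
= 6


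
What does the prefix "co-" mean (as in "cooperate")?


Prefix: co-
Example: cooperate (co- + operate)
Meaning = together


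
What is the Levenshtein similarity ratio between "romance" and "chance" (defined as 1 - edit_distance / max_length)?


Word 1: "romance" (length 7)
Word 2: "chance" (length 6)
One optimal edit sequence:
  1. delete 'r'  (+1)
  2. substitute 'o' -> 'c'  (+1)
  3. substitute 'm' -> 'h'  (+1)
  4. keep 'a'
  5. keep 'n'
  6. keep 'c'
  7. keep 'e'
Edit distance = 3
Max length = max(7, 6) = 7
Similarity = 1 - 3/7
= 0.5714


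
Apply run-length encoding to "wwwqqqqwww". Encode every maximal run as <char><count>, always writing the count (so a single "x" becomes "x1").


String: "wwwqqqqwww"
Scanning for consecutive runs:
  'w' x 3
  'q' x 4
  'w' x 3
RLE = "w3q4w3"


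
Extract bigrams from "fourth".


Word: "fourth" (length 6)
Number of bigrams = 6 - 2 + 1 = 5
  Position 0: "fo"
  Position 1: "ou"
  Position 2: "ur"
  Position 3: "rt"
  Position 4: "th"
Bigrams = "fo", "ou", "ur", "rt", "th"


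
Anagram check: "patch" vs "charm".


Word 1: "patch" → sorted: achpt
Word 2: "charm" → sorted: achmr
Same letters? achpt != achmr
Anagram = No


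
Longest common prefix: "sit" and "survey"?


Word 1: "sit"
Word 2: "survey"
Comparing from start:
  Pos 0: 's' == 's'
  Pos 1: 'i' != 'u' (stop)
LCP = "s" (length 1)


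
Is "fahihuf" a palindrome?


Word: "fahihuf"
Reversed: "fuhihaf"
Forward == Backward? fahihuf != fuhihaf
Palindrome = No


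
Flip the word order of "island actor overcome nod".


Original: "island actor overcome nod"
Words (1..n): island | actor | overcome | nod
Reversed (n..1): nod | overcome | actor | island
Result = "nod overcome actor island"


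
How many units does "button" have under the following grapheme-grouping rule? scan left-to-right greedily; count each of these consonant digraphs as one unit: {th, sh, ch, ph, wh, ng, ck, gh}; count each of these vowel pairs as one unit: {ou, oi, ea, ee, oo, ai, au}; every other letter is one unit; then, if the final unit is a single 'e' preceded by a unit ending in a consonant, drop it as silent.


Word: "button" (6 letters)
Left-to-right scan:
  (1) 'b' (letter)
  (2) 'u' (letter)
  (3) 't' (letter)
  (4) 't' (letter)
  (5) 'o' (letter)
  (6) 'n' (letter)
Units from scan: 6
Sound units = 6 units


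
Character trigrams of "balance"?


Word: "balance" (length 7)
Number of trigrams = 7 - 3 + 1 = 5
  Position 0: "bal"
  Position 1: "ala"
  Position 2: "lan"
  Position 3: "anc"
  Position 4: "nce"
Trigrams = "bal", "ala", "lan", "anc", "nce"


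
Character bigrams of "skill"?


Word: "skill" (length 5)
Number of bigrams = 5 - 2 + 1 = 4
  Position 0: "sk"
  Position 1: "ki"
  Position 2: "il"
  Position 3: "ll"
Bigrams = "sk", "ki", "il", "ll"


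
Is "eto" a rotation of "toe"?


Word: "toe", Candidate: "eto"
Method: check if candidate is substring of word+word
"toetoe" contains "eto"? Yes
Is rotation = Yes


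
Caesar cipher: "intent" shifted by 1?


Word: "intent"
Shift: 1
Each letter → (letter + shift) mod 26:
  'i' (8) + 1 = 9 → 'j'
  'n' (13) + 1 = 14 → 'o'
  't' (19) + 1 = 20 → 'u'
  'e' (4) + 1 = 5 → 'f'
  'n' (13) + 1 = 14 → 'o'
  't' (19) + 1 = 20 → 'u'
Result = "joufou"


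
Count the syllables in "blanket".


Word: "blanket"
Syllable breakdown: blan-ket
Counting: 2 parts
= 2 syllables


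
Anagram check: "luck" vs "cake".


Word 1: "luck" → sorted: cklu
Word 2: "cake" → sorted: acek
Same letters? cklu != acek
Anagram = No


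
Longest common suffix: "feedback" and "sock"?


Word 1: "feedback"
Word 2: "sock"
Comparing from end:
  Pos -1: 'k' == 'k'
  Pos -2: 'c' == 'c'
  Pos -3: 'a' != 'o' (stop)
LCS = "ck" (length 2)


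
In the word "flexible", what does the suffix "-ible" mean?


Suffix: -ible
Example: flexible = flex + -ible
Meaning = capable of


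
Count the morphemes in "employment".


Word: "employment"
Morphemes: employ | -ment
Each morpheme carries meaning
= 2 morphemes


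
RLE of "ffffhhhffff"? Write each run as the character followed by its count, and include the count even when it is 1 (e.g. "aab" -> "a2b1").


String: "ffffhhhffff"
Scanning for consecutive runs:
  'f' x 4
  'h' x 3
  'f' x 4
RLE = "f4h3f4"


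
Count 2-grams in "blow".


Word: "blow" (length 4)
Number of 2-grams = length - 2 + 1 = 4 - 2 + 1
= 3


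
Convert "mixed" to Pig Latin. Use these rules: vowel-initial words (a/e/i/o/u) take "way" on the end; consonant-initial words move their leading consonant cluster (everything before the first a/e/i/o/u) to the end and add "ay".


Word: "mixed"
Starts with consonant(s) → move to end, add 'ay'
Consonant cluster: "m"
Pig Latin = "ixedmay"


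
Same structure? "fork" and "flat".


Pattern of "fork": [0, 1, 2, 3]
Pattern of "flat": [0, 1, 2, 3]
Patterns match
Same pattern = Yes


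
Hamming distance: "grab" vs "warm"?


Comparing character by character (same length = 4):
  Pos 0: 'g' vs 'w' !=
  Pos 1: 'r' vs 'a' !=
  Pos 2: 'a' vs 'r' !=
  Pos 3: 'b' vs 'm' !=
Hamming distance = 4


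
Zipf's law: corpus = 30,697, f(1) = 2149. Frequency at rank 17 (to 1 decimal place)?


Zipf's law: f(r) = f(1) / r
f(1) = 2149
f(17) = 2149 / 17
= 126.4 occurrences


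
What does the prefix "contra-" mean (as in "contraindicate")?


Prefix: contra-
Example: contraindicate = contra- + indicate
Meaning = against


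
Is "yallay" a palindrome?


Word: "yallay"
Reversed: "yallay"
Forward == Backward? yallay == yallay
Palindrome = Yes


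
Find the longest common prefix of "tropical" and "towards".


Word 1: "tropical"
Word 2: "towards"
Comparing from start:
  Pos 0: 't' == 't'
  Pos 1: 'r' != 'o' (stop)
LCP = "t" (length 1)


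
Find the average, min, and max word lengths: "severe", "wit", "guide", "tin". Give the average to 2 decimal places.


Lengths: "severe"=6, "wit"=3, "guide"=5, "tin"=3
Sum = 17, Count = 4
Average = 17/4 = 4.25
= avg=4.25, min=3, max=6


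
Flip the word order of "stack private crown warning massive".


Original: "stack private crown warning massive"
Words (1..n): stack | private | crown | warning | massive
Reversed (n..1): massive | warning | crown | private | stack
Result = "massive warning crown private stack"


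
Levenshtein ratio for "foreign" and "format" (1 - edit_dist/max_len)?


Word 1: "foreign" (length 7)
Word 2: "format" (length 6)
One optimal edit sequence:
  1. keep 'f'
  2. keep 'o'
  3. keep 'r'
  4. delete 'e'  (+1)
  5. substitute 'i' -> 'm'  (+1)
  6. substitute 'g' -> 'a'  (+1)
  7. substitute 'n' -> 't'  (+1)
Edit distance = 4
Max length = max(7, 6) = 7
Similarity = 1 - 4/7
= 0.4286


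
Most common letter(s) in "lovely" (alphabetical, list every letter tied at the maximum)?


Word: "lovely"
Letter counts:
  'e': 1
  'l': 2
  'o': 1
  'v': 1
  'y': 1
Maximum count = 2
Most frequent = 'l' (2 times each)


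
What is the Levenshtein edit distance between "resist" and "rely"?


Word 1: "resist" (length 6)
Word 2: "rely" (length 4)
One optimal edit sequence (insert/delete/substitute each cost 1):
  1. keep 'r'
  2. keep 'e'
  3. delete 's'  (+1)
  4. delete 'i'  (+1)
  5. substitute 's' -> 'l'  (+1)
  6. substitute 't' -> 'y'  (+1)
Total edit operations: 4
Edit distance = 4


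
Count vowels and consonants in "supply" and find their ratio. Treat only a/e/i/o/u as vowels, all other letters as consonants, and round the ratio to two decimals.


Word: "supply"
Vowels (a,e,i,o,u): 1
Consonants: 5
Ratio = 1/5
= 0.20


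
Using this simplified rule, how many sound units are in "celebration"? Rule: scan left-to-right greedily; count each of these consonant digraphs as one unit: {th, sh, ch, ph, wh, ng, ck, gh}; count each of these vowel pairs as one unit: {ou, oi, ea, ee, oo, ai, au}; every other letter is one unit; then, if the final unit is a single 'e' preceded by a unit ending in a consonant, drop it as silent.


Word: "celebration" (11 letters)
Left-to-right scan:
  (1) 'c' (letter)
  (2) 'e' (letter)
  (3) 'l' (letter)
  (4) 'e' (letter)
  (5) 'b' (letter)
  (6) 'r' (letter)
  (7) 'a' (letter)
  (8) 't' (letter)
  (9) 'i' (letter)
  (10) 'o' (letter)
  (11) 'n' (letter)
Units from scan: 11
Sound units = 11 units


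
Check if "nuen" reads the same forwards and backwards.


Word: "nuen"
Reversed: "neun"
Forward == Backward? nuen != neun
Palindrome = No


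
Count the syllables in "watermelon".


Word: "watermelon"
Syllable breakdown: wa | ter | mel | on
Counting: 4 parts
= 4 syllables


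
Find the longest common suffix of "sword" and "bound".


Word 1: "sword"
Word 2: "bound"
Comparing from end:
  Pos -1: 'd' == 'd'
  Pos -2: 'r' != 'n' (stop)
LCS = "d" (length 1)


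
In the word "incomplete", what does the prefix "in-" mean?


Prefix: in-
Example: incomplete = in- + complete
Meaning = not / into


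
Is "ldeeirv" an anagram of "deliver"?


Word 1: "deliver" → sorted: deeilrv
Word 2: "ldeeirv" → sorted: deeilrv
Same letters? deeilrv == deeilrv
Anagram = Yes


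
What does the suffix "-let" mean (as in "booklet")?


Suffix: -let
Example: booklet = book + -let
Meaning = small


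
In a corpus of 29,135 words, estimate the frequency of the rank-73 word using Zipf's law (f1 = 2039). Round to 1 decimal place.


Zipf's law: f(r) = f(1) / r
f(1) = 2039
f(73) = 2039 / 73
= 27.9 occurrences


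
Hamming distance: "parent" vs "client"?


Comparing character by character (same length = 6):
  Pos 0: 'p' vs 'c' !=
  Pos 1: 'a' vs 'l' !=
  Pos 2: 'r' vs 'i' !=
  Pos 3: 'e' vs 'e' =
  Pos 4: 'n' vs 'n' =
  Pos 5: 't' vs 't' =
Hamming distance = 3


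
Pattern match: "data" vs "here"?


Pattern of "data": [0, 1, 2, 1]
Pattern of "here": [0, 1, 2, 1]
Patterns match
Same pattern = Yes


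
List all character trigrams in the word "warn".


Word: "warn" (length 4)
Number of trigrams = 4 - 3 + 1 = 2
  Position 0: "war"
  Position 1: "arn"
Trigrams = "war", "arn"


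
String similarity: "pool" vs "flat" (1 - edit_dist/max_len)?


Word 1: "pool" (length 4)
Word 2: "flat" (length 4)
One optimal edit sequence:
  1. substitute 'p' -> 'f'  (+1)
  2. substitute 'o' -> 'l'  (+1)
  3. substitute 'o' -> 'a'  (+1)
  4. substitute 'l' -> 't'  (+1)
Edit distance = 4
Max length = max(4, 4) = 4
Similarity = 1 - 4/4
= 0.0000


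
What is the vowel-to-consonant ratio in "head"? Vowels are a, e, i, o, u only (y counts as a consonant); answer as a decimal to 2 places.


Word: "head"
Vowels (a,e,i,o,u): 2
Consonants: 2
Ratio = 2/2
= 1.00


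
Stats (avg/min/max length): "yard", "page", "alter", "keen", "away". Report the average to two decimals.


Lengths: "yard"=4, "page"=4, "alter"=5, "keen"=4, "away"=4
Sum = 21, Count = 5
Average = 21/5 = 4.20
= avg=4.20, min=4, max=5


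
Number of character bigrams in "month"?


Word: "month" (length 5)
Number of 2-grams = length - 2 + 1 = 5 - 2 + 1
= 4


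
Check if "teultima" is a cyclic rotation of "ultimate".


Word: "ultimate", Candidate: "teultima"
Method: check if candidate is substring of word+word
"ultimateultimate" contains "teultima"? Yes
Is rotation = Yes


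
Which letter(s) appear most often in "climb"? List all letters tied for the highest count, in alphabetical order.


Word: "climb"
Letter counts:
  'b': 1
  'c': 1
  'i': 1
  'l': 1
  'm': 1
Maximum count = 1
Most frequent = 'b', 'c', 'i', 'l', 'm' (1 time each)


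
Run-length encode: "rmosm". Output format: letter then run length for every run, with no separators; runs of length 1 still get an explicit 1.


String: "rmosm"
Scanning for consecutive runs:
  'r' x 1
  'm' x 1
  'o' x 1
  's' x 1
  'm' x 1
RLE = "r1m1o1s1m1"


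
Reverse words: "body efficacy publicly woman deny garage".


Original: "body efficacy publicly woman deny garage"
Words (1..n): body | efficacy | publicly | woman | deny | garage
Reversed (n..1): garage | deny | woman | publicly | efficacy | body
Result = "garage deny woman publicly efficacy body"


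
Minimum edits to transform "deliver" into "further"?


Word 1: "deliver" (length 7)
Word 2: "further" (length 7)
One optimal edit sequence (insert/delete/substitute each cost 1):
  1. substitute 'd' -> 'f'  (+1)
  2. substitute 'e' -> 'u'  (+1)
  3. substitute 'l' -> 'r'  (+1)
  4. substitute 'i' -> 't'  (+1)
  5. substitute 'v' -> 'h'  (+1)
  6. keep 'e'
  7. keep 'r'
Total edit operations: 5
Edit distance = 5


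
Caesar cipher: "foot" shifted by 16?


Word: "foot"
Shift: 16
Each letter → (letter + shift) mod 26:
  'f' (5) + 16 = 21 → 'v'
  'o' (14) + 16 = 4 → 'e'
  'o' (14) + 16 = 4 → 'e'
  't' (19) + 16 = 9 → 'j'
Result = "veej"


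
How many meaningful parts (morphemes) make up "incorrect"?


Word: "incorrect"
Morphemes: in- | correct
Each morpheme carries meaning
= 2 morphemes


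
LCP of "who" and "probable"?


Word 1: "who"
Word 2: "probable"
Comparing from start:
  Pos 0: 'w' != 'p' (stop)
LCP = "" (length 0)


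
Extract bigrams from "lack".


Word: "lack" (length 4)
Number of bigrams = 4 - 2 + 1 = 3
  Position 0: "la"
  Position 1: "ac"
  Position 2: "ck"
Bigrams = "la", "ac", "ck"


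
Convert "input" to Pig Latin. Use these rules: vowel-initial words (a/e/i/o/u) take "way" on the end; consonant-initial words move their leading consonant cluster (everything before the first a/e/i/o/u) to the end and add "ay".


Word: "input"
Starts with vowel → add 'way'
Pig Latin = "inputway"


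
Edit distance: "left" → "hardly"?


Word 1: "left" (length 4)
Word 2: "hardly" (length 6)
One optimal edit sequence (insert/delete/substitute each cost 1):
  1. insert 'h'  (+1)
  2. insert 'a'  (+1)
  3. substitute 'l' -> 'r'  (+1)
  4. substitute 'e' -> 'd'  (+1)
  5. substitute 'f' -> 'l'  (+1)
  6. substitute 't' -> 'y'  (+1)
Total edit operations: 6
Edit distance = 6


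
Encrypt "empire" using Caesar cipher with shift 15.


Word: "empire"
Shift: 15
Each letter → (letter + shift) mod 26:
  'e' (4) + 15 = 19 → 't'
  'm' (12) + 15 = 1 → 'b'
  'p' (15) + 15 = 4 → 'e'
  'i' (8) + 15 = 23 → 'x'
  'r' (17) + 15 = 6 → 'g'
  'e' (4) + 15 = 19 → 't'
Result = "tbexgt"


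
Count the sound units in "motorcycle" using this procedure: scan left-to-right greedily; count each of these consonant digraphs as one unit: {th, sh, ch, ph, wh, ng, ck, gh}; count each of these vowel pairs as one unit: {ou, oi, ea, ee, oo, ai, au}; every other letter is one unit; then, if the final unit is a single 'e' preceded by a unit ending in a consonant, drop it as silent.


Word: "motorcycle" (10 letters)
Left-to-right scan:
  1. 'm' (letter)
  2. 'o' (letter)
  3. 't' (letter)
  4. 'o' (letter)
  5. 'r' (letter)
  6. 'c' (letter)
  7. 'y' (letter)
  8. 'c' (letter)
  9. 'l' (letter)
  10. 'e' (letter)
Units from scan: 10
Final unit is 'e' after a consonant -> drop as silent (-1)
Sound units = 9 units


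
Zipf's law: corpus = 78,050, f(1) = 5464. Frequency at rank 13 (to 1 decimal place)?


Zipf's law: f(r) = f(1) / r
f(1) = 5464
f(13) = 5464 / 13
= 420.3 occurrences


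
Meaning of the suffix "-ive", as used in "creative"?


Suffix: -ive
As in: creative -> create + -ive, with a spelling change
Meaning = tending to


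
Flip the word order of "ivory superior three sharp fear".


Original: "ivory superior three sharp fear"
Words (1..n): ivory | superior | three | sharp | fear
Reversed (n..1): fear | sharp | three | superior | ivory
Result = "fear sharp three superior ivory"


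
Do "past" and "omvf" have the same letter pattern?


Pattern of "past": [0, 1, 2, 3]
Pattern of "omvf": [0, 1, 2, 3]
Patterns match
Same pattern = Yes


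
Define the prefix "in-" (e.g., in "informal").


Prefix: in-
Example: informal (in- + formal)
Meaning = not / into


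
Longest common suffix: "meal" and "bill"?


Word 1: "meal"
Word 2: "bill"
Comparing from end:
  Pos -1: 'l' == 'l'
  Pos -2: 'a' != 'l' (stop)
LCS = "l" (length 1)


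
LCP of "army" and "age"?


Word 1: "army"
Word 2: "age"
Comparing from start:
  Pos 0: 'a' == 'a'
  Pos 1: 'r' != 'g' (stop)
LCP = "a" (length 1)


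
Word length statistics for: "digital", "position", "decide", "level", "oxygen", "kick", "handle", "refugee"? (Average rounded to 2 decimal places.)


Lengths: "digital"=7, "position"=8, "decide"=6, "level"=5, "oxygen"=6, "kick"=4, "handle"=6, "refugee"=7
Sum = 49, Count = 8
Average = 49/8 = 6.13
= avg=6.13, min=4, max=8


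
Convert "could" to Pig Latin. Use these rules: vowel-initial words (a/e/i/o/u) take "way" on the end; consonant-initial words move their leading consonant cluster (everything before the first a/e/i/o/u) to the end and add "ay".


Word: "could"
Starts with consonant(s) → move to end, add 'ay'
Consonant cluster: "c"
Pig Latin = "ouldcay"


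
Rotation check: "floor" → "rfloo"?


Word: "floor", Candidate: "rfloo"
Method: check if candidate is substring of word+word
"floorfloor" contains "rfloo"? Yes
Is rotation = Yes


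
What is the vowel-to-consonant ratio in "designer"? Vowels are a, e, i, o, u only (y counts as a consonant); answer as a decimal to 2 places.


Word: "designer"
Vowels (a,e,i,o,u): 3
Consonants: 5
Ratio = 3/5
= 0.60


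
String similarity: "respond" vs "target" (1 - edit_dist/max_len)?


Word 1: "respond" (length 7)
Word 2: "target" (length 6)
One optimal edit sequence:
  1. delete 'r'  (+1)
  2. substitute 'e' -> 't'  (+1)
  3. substitute 's' -> 'a'  (+1)
  4. substitute 'p' -> 'r'  (+1)
  5. substitute 'o' -> 'g'  (+1)
  6. substitute 'n' -> 'e'  (+1)
  7. substitute 'd' -> 't'  (+1)
Edit distance = 7
Max length = max(7, 6) = 7
Similarity = 1 - 7/7
= 0.0000


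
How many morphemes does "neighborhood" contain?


Word: "neighborhood"
Morphemes: neighbor / -hood
Each morpheme carries meaning
= 2 morphemes


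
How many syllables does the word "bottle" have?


Word: "bottle"
Syllable breakdown: bot-tle
Counting: 2 parts
= 2 syllables


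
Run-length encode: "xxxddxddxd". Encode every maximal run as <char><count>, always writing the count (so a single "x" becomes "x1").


String: "xxxddxddxd"
Scanning for consecutive runs:
  'x' x 3
  'd' x 2
  'x' x 1
  'd' x 2
  'x' x 1
  'd' x 1
RLE = "x3d2x1d2x1d1"


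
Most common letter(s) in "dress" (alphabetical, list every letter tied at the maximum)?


Word: "dress"
Letter counts:
  'd': 1
  'e': 1
  'r': 1
  's': 2
Maximum count = 2
Most frequent = 's' (2 times each)


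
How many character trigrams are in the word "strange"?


Word: "strange" (length 7)
Number of 3-grams = length - 3 + 1 = 7 - 3 + 1
= 5


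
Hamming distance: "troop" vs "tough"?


Comparing character by character (same length = 5):
  Pos 0: 't' vs 't' =
  Pos 1: 'r' vs 'o' !=
  Pos 2: 'o' vs 'u' !=
  Pos 3: 'o' vs 'g' !=
  Pos 4: 'p' vs 'h' !=
Hamming distance = 4


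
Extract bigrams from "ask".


Word: "ask" (length 3)
Number of bigrams = 3 - 2 + 1 = 2
  Position 0: "as"
  Position 1: "sk"
Bigrams = "as", "sk"


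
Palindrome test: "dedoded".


Word: "dedoded"
Reversed: "dedoded"
Forward == Backward? dedoded == dedoded
Palindrome = Yes


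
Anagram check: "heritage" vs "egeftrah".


Word 1: "heritage" → sorted: aeeghirt
Word 2: "egeftrah" → sorted: aeefghrt
Same letters? aeeghirt != aeefghrt
Anagram = No


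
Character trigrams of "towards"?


Word: "towards" (length 7)
Number of trigrams = 7 - 3 + 1 = 5
  Position 0: "tow"
  Position 1: "owa"
  Position 2: "war"
  Position 3: "ard"
  Position 4: "rds"
Trigrams = "tow", "owa", "war", "ard", "rds"


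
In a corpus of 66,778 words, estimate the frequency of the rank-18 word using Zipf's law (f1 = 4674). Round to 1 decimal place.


Zipf's law: f(r) = f(1) / r
f(1) = 4674
f(18) = 4674 / 18
= 259.7 occurrences


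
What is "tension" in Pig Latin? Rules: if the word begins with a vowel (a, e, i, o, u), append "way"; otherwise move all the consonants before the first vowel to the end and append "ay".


Word: "tension"
Starts with consonant(s) → move to end, add 'ay'
Consonant cluster: "t"
Pig Latin = "ensiontay"


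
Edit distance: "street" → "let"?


Word 1: "street" (length 6)
Word 2: "let" (length 3)
One optimal edit sequence (insert/delete/substitute each cost 1):
  1. delete 's'  (+1)
  2. delete 't'  (+1)
  3. delete 'r'  (+1)
  4. substitute 'e' -> 'l'  (+1)
  5. keep 'e'
  6. keep 't'
Total edit operations: 4
Edit distance = 4


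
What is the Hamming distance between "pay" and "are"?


Comparing character by character (same length = 3):
  Pos 0: 'p' vs 'a' !=
  Pos 1: 'a' vs 'r' !=
  Pos 2: 'y' vs 'e' !=
Hamming distance = 3


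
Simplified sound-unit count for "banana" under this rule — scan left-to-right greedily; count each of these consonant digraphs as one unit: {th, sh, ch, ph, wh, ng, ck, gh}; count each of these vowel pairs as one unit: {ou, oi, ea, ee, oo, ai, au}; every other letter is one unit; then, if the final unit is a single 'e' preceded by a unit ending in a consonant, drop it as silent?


Word: "banana" (6 letters)
Left-to-right scan:
  [1] 'b' (letter)
  [2] 'a' (letter)
  [3] 'n' (letter)
  [4] 'a' (letter)
  [5] 'n' (letter)
  [6] 'a' (letter)
Units from scan: 6
Sound units = 6 units


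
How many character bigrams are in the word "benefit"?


Word: "benefit" (length 7)
Number of 2-grams = length - 2 + 1 = 7 - 2 + 1
= 6


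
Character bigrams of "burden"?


Word: "burden" (length 6)
Number of bigrams = 6 - 2 + 1 = 5
  Position 0: "bu"
  Position 1: "ur"
  Position 2: "rd"
  Position 3: "de"
  Position 4: "en"
Bigrams = "bu", "ur", "rd", "de", "en"


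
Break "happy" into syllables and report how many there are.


Word: "happy"
Syllable breakdown: hap | py
Counting: 2 parts
= 2 syllables


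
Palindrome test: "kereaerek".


Word: "kereaerek"
Reversed: "kereaerek"
Forward == Backward? kereaerek == kereaerek
Palindrome = Yes


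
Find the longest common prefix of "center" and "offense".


Word 1: "center"
Word 2: "offense"
Comparing from start:
  Pos 0: 'c' != 'o' (stop)
LCP = "" (length 0)


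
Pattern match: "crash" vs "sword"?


Pattern of "crash": [0, 1, 2, 3, 4]
Pattern of "sword": [0, 1, 2, 3, 4]
Patterns match
Same pattern = Yes


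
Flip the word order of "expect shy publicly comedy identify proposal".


Original: "expect shy publicly comedy identify proposal"
Words (1..n): expect | shy | publicly | comedy | identify | proposal
Reversed (n..1): proposal | identify | comedy | publicly | shy | expect
Result = "proposal identify comedy publicly shy expect"


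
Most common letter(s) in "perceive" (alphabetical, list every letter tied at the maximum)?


Word: "perceive"
Letter counts:
  'c': 1
  'e': 3
  'i': 1
  'p': 1
  'r': 1
  'v': 1
Maximum count = 3
Most frequent = 'e' (3 times each)


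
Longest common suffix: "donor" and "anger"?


Word 1: "donor"
Word 2: "anger"
Comparing from end:
  Pos -1: 'r' == 'r'
  Pos -2: 'o' != 'e' (stop)
LCS = "r" (length 1)


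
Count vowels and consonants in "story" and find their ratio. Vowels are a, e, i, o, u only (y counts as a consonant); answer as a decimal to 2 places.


Word: "story"
Vowels (a,e,i,o,u): 1
Consonants: 4
Ratio = 1/4
= 0.25


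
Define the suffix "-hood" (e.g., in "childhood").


Suffix: -hood
Example: childhood (child + -hood)
Meaning = state / condition


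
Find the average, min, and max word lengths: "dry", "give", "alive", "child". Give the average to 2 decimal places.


Lengths: "dry"=3, "give"=4, "alive"=5, "child"=5
Sum = 17, Count = 4
Average = 17/4 = 4.25
= avg=4.25, min=3, max=5


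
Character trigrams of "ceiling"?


Word: "ceiling" (length 7)
Number of trigrams = 7 - 3 + 1 = 5
  Position 0: "cei"
  Position 1: "eil"
  Position 2: "ili"
  Position 3: "lin"
  Position 4: "ing"
Trigrams = "cei", "eil", "ili", "lin", "ing"


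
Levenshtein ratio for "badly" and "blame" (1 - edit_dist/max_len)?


Word 1: "badly" (length 5)
Word 2: "blame" (length 5)
One optimal edit sequence:
  1. keep 'b'
  2. substitute 'a' -> 'l'  (+1)
  3. substitute 'd' -> 'a'  (+1)
  4. substitute 'l' -> 'm'  (+1)
  5. substitute 'y' -> 'e'  (+1)
Edit distance = 4
Max length = max(5, 5) = 5
Similarity = 1 - 4/5
= 0.2000


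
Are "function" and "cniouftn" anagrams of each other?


Word 1: "function" → sorted: cfinnotu
Word 2: "cniouftn" → sorted: cfinnotu
Same letters? cfinnotu == cfinnotu
Anagram = Yes


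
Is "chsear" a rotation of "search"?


Word: "search", Candidate: "chsear"
Method: check if candidate is substring of word+word
"searchsearch" contains "chsear"? Yes
Is rotation = Yes


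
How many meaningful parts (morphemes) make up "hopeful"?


Word: "hopeful"
Morphemes: hope | -ful
Each morpheme carries meaning
= 2 morphemes


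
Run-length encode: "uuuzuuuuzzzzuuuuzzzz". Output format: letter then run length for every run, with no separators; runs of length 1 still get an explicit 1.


String: "uuuzuuuuzzzzuuuuzzzz"
Scanning for consecutive runs:
  'u' x 3
  'z' x 1
  'u' x 4
  'z' x 4
  'u' x 4
  'z' x 4
RLE = "u3z1u4z4u4z4"


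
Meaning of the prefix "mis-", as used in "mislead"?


Prefix: mis-
Example: mislead (mis- + lead)
Meaning = wrongly


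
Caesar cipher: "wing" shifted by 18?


Word: "wing"
Shift: 18
Each letter → (letter + shift) mod 26:
  'w' (22) + 18 = 14 → 'o'
  'i' (8) + 18 = 0 → 'a'
  'n' (13) + 18 = 5 → 'f'
  'g' (6) + 18 = 24 → 'y'
Result = "oafy"


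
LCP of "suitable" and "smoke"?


Word 1: "suitable"
Word 2: "smoke"
Comparing from start:
  Pos 0: 's' == 's'
  Pos 1: 'u' != 'm' (stop)
LCP = "s" (length 1)


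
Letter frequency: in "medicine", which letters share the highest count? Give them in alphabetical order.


Word: "medicine"
Letter counts:
  'c': 1
  'd': 1
  'e': 2
  'i': 2
  'm': 1
  'n': 1
Maximum count = 2
Most frequent = 'e', 'i' (2 times each)


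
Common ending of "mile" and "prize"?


Word 1: "mile"
Word 2: "prize"
Comparing from end:
  Pos -1: 'e' == 'e'
  Pos -2: 'l' != 'z' (stop)
LCS = "e" (length 1)


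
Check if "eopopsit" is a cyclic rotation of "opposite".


Word: "opposite", Candidate: "eopopsit"
Method: check if candidate is substring of word+word
"oppositeopposite" contains "eopopsit"? No
Is rotation = No


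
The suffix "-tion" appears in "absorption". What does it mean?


Suffix: -tion
Example: absorption (absorb + -tion, with a spelling change)
Meaning = act or process


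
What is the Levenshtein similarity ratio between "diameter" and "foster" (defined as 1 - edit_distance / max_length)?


Word 1: "diameter" (length 8)
Word 2: "foster" (length 6)
One optimal edit sequence:
  1. delete 'd'  (+1)
  2. delete 'i'  (+1)
  3. substitute 'a' -> 'f'  (+1)
  4. substitute 'm' -> 'o'  (+1)
  5. substitute 'e' -> 's'  (+1)
  6. keep 't'
  7. keep 'e'
  8. keep 'r'
Edit distance = 5
Max length = max(8, 6) = 8
Similarity = 1 - 5/8
= 0.3750
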